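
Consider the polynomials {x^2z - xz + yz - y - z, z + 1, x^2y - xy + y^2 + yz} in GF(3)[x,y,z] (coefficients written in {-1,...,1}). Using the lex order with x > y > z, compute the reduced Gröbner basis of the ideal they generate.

f_1 = x^2z - xz + yz - y - z, LT = x^2z.
f_2 = z + 1, LT = z.
f_3 = x^2y - xy + y^2 + yz, LT = x^2y.

S(f_1,f_2): lcm = x^2z. S = -x^2 - xz + yz - y - z.
  leading term x^2: no divisor's leading term divides it; move -x^2 to the remainder.
  leading term xz: subtract (-x)·f_2 from -xz + yz - y - z → x + yz - y - z
  leading term x: no divisor's leading term divides it; move x to the remainder.
  leading term yz: subtract (y)·f_2 from yz - y - z → y - z
  leading term y: no divisor's leading term divides it; move y to the remainder.
  leading term z: subtract (-1)·f_2 from -z → 1
  leading term 1: no divisor's leading term divides it; move 1 to the remainder.
  remainder -x^2 + x + y + 1 ≠ 0; add g_4 = -x^2 + x + y + 1 to the basis.

S(f_1,f_3): lcm = x^2yz. S = -y^2 - yz^2 - yz.
  leading term y^2: no divisor's leading term divides it; move -y^2 to the remainder.
  leading term yz^2: subtract (-yz)·f_2 from -yz^2 - yz → 0
  remainder -y^2 ≠ 0; add g_5 = -y^2 to the basis.

The other S-polynomials (S(f_2,f_3), S(f_1,g_4), S(f_2,g_4), S(f_3,g_4), S(f_1,g_5), S(f_2,g_5), S(f_3,g_5), S(g_4,g_5)) all reduce to 0 modulo the current basis, so we have a Gröbner basis.
Inter-reduce: drop elements whose leading term is divisible by another's, tail-reduce, and make monic.

G = {x^2 - x - y - 1, y^2, z + 1}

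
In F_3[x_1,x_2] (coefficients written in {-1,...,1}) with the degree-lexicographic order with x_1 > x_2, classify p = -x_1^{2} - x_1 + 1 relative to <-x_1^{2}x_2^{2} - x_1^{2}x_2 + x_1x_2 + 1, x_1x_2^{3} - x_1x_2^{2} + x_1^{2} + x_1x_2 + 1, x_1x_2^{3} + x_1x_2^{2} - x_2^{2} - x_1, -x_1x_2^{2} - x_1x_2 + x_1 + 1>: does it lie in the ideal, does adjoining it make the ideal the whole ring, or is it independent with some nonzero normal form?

Adjoining -x_1^{2} - x_1 + 1 makes the ideal the whole ring: the system is inconsistent.

First compute the reduced Gröbner basis of I by Buchberger's algorithm.
f_1 = -x_1^{2}x_2^{2} - x_1^{2}x_2 + x_1x_2 + 1, LT = x_1^{2}x_2^{2}.
f_2 = x_1x_2^{3} - x_1x_2^{2} + x_1^{2} + x_1x_2 + 1, LT = x_1x_2^{3}.
f_3 = x_1x_2^{3} + x_1x_2^{2} - x_2^{2} - x_1, LT = x_1x_2^{3}.
f_4 = -x_1x_2^{2} - x_1x_2 + x_1 + 1, LT = x_1x_2^{2}.

S(f_1,f_2): lcm = x_1^{2}x_2^{3}. S = -x_1^{2}x_2^{2} - x_1^{3} - x_1^{2}x_2 - x_1x_2^{2} - x_1 - x_2.
  leading term x_1^{2}x_2^{2}: subtract (1)·f_1 from -x_1^{2}x_2^{2} - x_1^{3} - x_1^{2}x_2 - x_1x_2^{2} - x_1 - x_2 → -x_1^{3} - x_1x_2^{2} - x_1x_2 - x_1 - x_2 - 1
  leading term x_1^{3}: no divisor's leading term divides it; move -x_1^{3} to the remainder.
  leading term x_1x_2^{2}: subtract (1)·f_4 from -x_1x_2^{2} - x_1x_2 - x_1 - x_2 - 1 → x_1 - x_2 + 1
  leading term x_1: no divisor's leading term divides it; move x_1 to the remainder.
  leading term x_2: no divisor's leading term divides it; move -x_2 to the remainder.
  leading term 1: no divisor's leading term divides it; move 1 to the remainder.
  remainder -x_1^{3} + x_1 - x_2 + 1 ≠ 0; add h_5 = -x_1^{3} + x_1 - x_2 + 1 to the basis.

S(f_1,f_3): lcm = x_1^{2}x_2^{3}. S = x_1^{2} - x_2.
  leading term x_1^{2}: no divisor's leading term divides it; move x_1^{2} to the remainder.
  leading term x_2: no divisor's leading term divides it; move -x_2 to the remainder.
  remainder x_1^{2} - x_2 ≠ 0; add h_6 = x_1^{2} - x_2 to the basis.

S(f_1,f_4): lcm = x_1^{2}x_2^{2}. S = x_1^{2} - x_1x_2 + x_1 - 1.
  leading term x_1^{2}: subtract (1)·h_6 from x_1^{2} - x_1x_2 + x_1 - 1 → -x_1x_2 + x_1 + x_2 - 1
  leading term x_1x_2: no divisor's leading term divides it; move -x_1x_2 to the remainder.
  leading term x_1: no divisor's leading term divides it; move x_1 to the remainder.
  leading term x_2: no divisor's leading term divides it; move x_2 to the remainder.
  leading term 1: no divisor's leading term divides it; move -1 to the remainder.
  remainder -x_1x_2 + x_1 + x_2 - 1 ≠ 0; add h_7 = -x_1x_2 + x_1 + x_2 - 1 to the basis.

S(f_2,f_3): lcm = x_1x_2^{3}. S = x_1x_2^{2} + x_1^{2} + x_1x_2 + x_2^{2} + x_1 + 1.
  leading term x_1x_2^{2}: subtract (-1)·f_4 from x_1x_2^{2} + x_1^{2} + x_1x_2 + x_2^{2} + x_1 + 1 → x_1^{2} + x_2^{2} - x_1 - 1
  leading term x_1^{2}: subtract (1)·h_6 from x_1^{2} + x_2^{2} - x_1 - 1 → x_2^{2} - x_1 + x_2 - 1
  leading term x_2^{2}: no divisor's leading term divides it; move x_2^{2} to the remainder.
  leading term x_1: no divisor's leading term divides it; move -x_1 to the remainder.
  leading term x_2: no divisor's leading term divides it; move x_2 to the remainder.
  leading term 1: no divisor's leading term divides it; move -1 to the remainder.
  remainder x_2^{2} - x_1 + x_2 - 1 ≠ 0; add h_8 = x_2^{2} - x_1 + x_2 - 1 to the basis.

S(f_2,f_4): lcm = x_1x_2^{3}. S = x_1x_2^{2} + x_1^{2} - x_1x_2 + x_2 + 1.
  leading term x_1x_2^{2}: subtract (-1)·f_4 from x_1x_2^{2} + x_1^{2} - x_1x_2 + x_2 + 1 → x_1^{2} + x_1x_2 + x_1 + x_2 - 1
  leading term x_1^{2}: subtract (1)·h_6 from x_1^{2} + x_1x_2 + x_1 + x_2 - 1 → x_1x_2 + x_1 - x_2 - 1
  leading term x_1x_2: subtract (-1)·h_7 from x_1x_2 + x_1 - x_2 - 1 → -x_1 + 1
  leading term x_1: no divisor's leading term divides it; move -x_1 to the remainder.
  leading term 1: no divisor's leading term divides it; move 1 to the remainder.
  remainder -x_1 + 1 ≠ 0; add h_9 = -x_1 + 1 to the basis.

S(f_1,h_5): lcm = x_1^{3}x_2^{2}. S = x_1^{3}x_2 - x_1^{2}x_2 + x_1x_2^{2} - x_2^{3} + x_2^{2} - x_1.
  leading term x_1^{3}x_2: subtract (-x_2)·h_5 from x_1^{3}x_2 - x_1^{2}x_2 + x_1x_2^{2} - x_2^{3} + x_2^{2} - x_1 → -x_1^{2}x_2 + x_1x_2^{2} - x_2^{3} + x_1x_2 - x_1 + x_2
  leading term x_1^{2}x_2: subtract (-x_2)·h_6 from -x_1^{2}x_2 + x_1x_2^{2} - x_2^{3} + x_1x_2 - x_1 + x_2 → x_1x_2^{2} - x_2^{3} + x_1x_2 - x_2^{2} - x_1 + x_2
  leading term x_1x_2^{2}: subtract (-1)·f_4 from x_1x_2^{2} - x_2^{3} + x_1x_2 - x_2^{2} - x_1 + x_2 → -x_2^{3} - x_2^{2} + x_2 + 1
  leading term x_2^{3}: subtract (-x_2)·h_8 from -x_2^{3} - x_2^{2} + x_2 + 1 → -x_1x_2 + 1
  leading term x_1x_2: subtract (1)·h_7 from -x_1x_2 + 1 → -x_1 - x_2 - 1
  leading term x_1: subtract (1)·h_9 from -x_1 - x_2 - 1 → -x_2 + 1
  leading term x_2: no divisor's leading term divides it; move -x_2 to the remainder.
  leading term 1: no divisor's leading term divides it; move 1 to the remainder.
  remainder -x_2 + 1 ≠ 0; add h_10 = -x_2 + 1 to the basis.

The other S-polynomials (S(f_3,f_4), S(f_2,h_5), S(f_3,h_5), S(f_4,h_5), S(f_1,h_6), S(f_2,h_6), S(f_3,h_6), S(f_4,h_6), S(h_5,h_6), S(f_1,h_7), S(f_2,h_7), S(f_3,h_7), S(f_4,h_7), S(h_5,h_7), S(h_6,h_7), S(f_1,h_8), S(f_2,h_8), S(f_3,h_8), S(f_4,h_8), S(h_5,h_8), S(h_6,h_8), S(h_7,h_8), S(f_1,h_9), S(f_2,h_9), S(f_3,h_9), S(f_4,h_9), S(h_5,h_9), S(h_6,h_9), S(h_7,h_9), S(h_8,h_9), S(f_1,h_10), S(f_2,h_10), S(f_3,h_10), S(f_4,h_10), S(h_5,h_10), S(h_6,h_10), S(h_7,h_10), S(h_8,h_10), S(h_9,h_10)) all reduce to 0 modulo the current basis, so we have a Gröbner basis.
Inter-reduce: drop elements whose leading term is divisible by another's, tail-reduce, and make monic.
Reduced Gröbner basis: {x_1 - 1, x_2 - 1}.
Label its elements g_1 = x_1 - 1, g_2 = x_2 - 1.

Reduce p = -x_1^{2} - x_1 + 1 modulo G:
  leading term x_1^{2}: subtract (-x_1)·g_1 from -x_1^{2} - x_1 + 1 → x_1 + 1
  leading term x_1: subtract (1)·g_1 from x_1 + 1 → -1
  leading term 1: no divisor's leading term divides it; move -1 to the remainder.
  normal form = -1.
The normal form is nonzero, so p ∉ I. Since p minus its normal form lies in I, I + (p) = I + (r) where r = -1; decide whether this ideal is the whole ring.
Here r = -1 is a nonzero constant, hence a unit: 1 ∈ I + (p), the Gröbner basis of I + (p) is {1}, and the enlarged system has no common solution — adjoining p is inconsistent.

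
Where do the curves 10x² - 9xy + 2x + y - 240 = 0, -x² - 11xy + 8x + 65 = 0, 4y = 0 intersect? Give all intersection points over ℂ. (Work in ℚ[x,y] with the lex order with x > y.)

Compute a lex Gröbner basis by Buchberger's algorithm.
f_1 = 10x² - 9xy + 2x + y - 240, LT = x².
f_2 = -x² - 11xy + 8x + 65, LT = x².
f_3 = 4y, LT = y.

S(f_1,f_2): lcm = x². S = -119/10xy + 41/5x + 1/10y + 41.
  leading term xy: subtract (-119/40x)·f_3 from -119/10xy + 41/5x + 1/10y + 41 → 41/5x + 1/10y + 41
  leading term x: no divisor's leading term divides it; move 41/5x to the remainder.
  leading term y: subtract (1/40)·f_3 from 1/10y + 41 → 41
  leading term 1: no divisor's leading term divides it; move 41 to the remainder.
  remainder 41/5x + 41 ≠ 0; add h_4 = 41/5x + 41 to the basis.

S(f_1,f_3): leading monomials are coprime, so the S-polynomial reduces to 0 (Buchberger's first criterion).
S(f_2,f_3): leading monomials are coprime, so the S-polynomial reduces to 0 (Buchberger's first criterion).
S(f_1,h_4): lcm = x². S = -9/10xy - 24/5x + 1/10y - 24.
  leading term xy: subtract (-9/40x)·f_3 from -9/10xy - 24/5x + 1/10y - 24 → -24/5x + 1/10y - 24
  leading term x: subtract (-24/41)·h_4 from -24/5x + 1/10y - 24 → 1/10y
  leading term y: subtract (1/40)·f_3 from 1/10y → 0
  remainder 0.

S(f_2,h_4): lcm = x². S = 11xy - 13x - 65.
  leading term xy: subtract (11/4x)·f_3 from 11xy - 13x - 65 → -13x - 65
  leading term x: subtract (-65/41)·h_4 from -13x - 65 → 0
  remainder 0.

S(f_3,h_4): leading monomials are coprime, so the S-polynomial reduces to 0 (Buchberger's first criterion).
Every S-polynomial of the final basis reduces to 0, so we have a Gröbner basis.
Inter-reduce: drop elements whose leading term is divisible by another's, tail-reduce, and make monic.
Reduced Gröbner basis: {x + 5, y}.

From the last basis element, y = 0, so y takes values in {0}. Each choice, substituted upward through the basis, yields the corresponding point(s) of the solution set.
  y = 0: the earlier basis element becomes x + 5 = 0, giving x = -5 — point (-5, 0).
Zero-dimensionality of the ideal guarantees finitely many solutions over ℂ.

{(-5, 0)}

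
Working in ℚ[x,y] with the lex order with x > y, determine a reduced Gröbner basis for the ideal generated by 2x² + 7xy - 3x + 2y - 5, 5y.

f_1 = 2x² + 7xy - 3x + 2y - 5, LT = x².
f_2 = 5y, LT = y.

The S-polynomials (S(f_1,f_2)) all reduce to 0 modulo the current basis, so we have a Gröbner basis.

G = {x² - 3/2x - 5/2, y}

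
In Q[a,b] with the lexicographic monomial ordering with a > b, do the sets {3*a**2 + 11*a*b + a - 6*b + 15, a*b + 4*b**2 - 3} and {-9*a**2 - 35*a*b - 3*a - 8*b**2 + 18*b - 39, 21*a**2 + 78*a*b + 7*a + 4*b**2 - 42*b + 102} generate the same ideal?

Two ideals are equal iff their reduced Gröbner bases coincide (the reduced basis is unique for a fixed ordering).
Buchberger on the first generating set:
f_1 = 3*a**2 + 11*a*b + a - 6*b + 15, LT = a**2.
f_2 = a*b + 4*b**2 - 3, LT = a*b.

S(f_1,f_2): lcm = a**2*b. S = -1/3*a*b**2 + 1/3*a*b + 3*a - 2*b**2 + 5*b.
  reduce S modulo (f_1, f_2):
  remainder 3*a + 4/3*b**3 - 10/3*b**2 + 4*b + 1 ≠ 0; add g_3 = 3*a + 4/3*b**3 - 10/3*b**2 + 4*b + 1 to the basis.

S(f_1,g_3): lcm = a**2. S = -4/9*a*b**3 + 10/9*a*b**2 + 7/3*a*b - 2*b + 5.
  reduce S modulo (f_1, f_2, g_3):
  remainder 16/9*b**4 - 40/9*b**3 - 32/3*b**2 + 4/3*b + 12 ≠ 0; add g_4 = 16/9*b**4 - 40/9*b**3 - 32/3*b**2 + 4/3*b + 12 to the basis.

The other S-polynomials (S(f_2,g_3), S(f_1,g_4), S(f_2,g_4), S(g_3,g_4)) all reduce to 0 modulo the current basis, so we have a Gröbner basis.
Inter-reduce: drop elements whose leading term is divisible by another's, tail-reduce, and make monic.
Reduced Gröbner basis: {a + 4/9*b**3 - 10/9*b**2 + 4/3*b + 1/3, b**4 - 5/2*b**3 - 6*b**2 + 3/4*b + 27/4}.

Buchberger on the second generating set:
h_1 = -9*a**2 - 35*a*b - 3*a - 8*b**2 + 18*b - 39, LT = a**2.
h_2 = 21*a**2 + 78*a*b + 7*a + 4*b**2 - 42*b + 102, LT = a**2.

S(h_1,h_2): lcm = a**2. S = 11/63*a*b + 44/63*b**2 - 11/21.
  reduce S modulo (h_1, h_2):
  remainder 11/63*a*b + 44/63*b**2 - 11/21 ≠ 0; add k_3 = 11/63*a*b + 44/63*b**2 - 11/21 to the basis.

S(h_1,k_3): lcm = a**2*b. S = -1/9*a*b**2 + 1/3*a*b + 3*a + 8/9*b**3 - 2*b**2 + 13/3*b.
  reduce S modulo (h_1, h_2, k_3):
  remainder 3*a + 4/3*b**3 - 10/3*b**2 + 4*b + 1 ≠ 0; add k_4 = 3*a + 4/3*b**3 - 10/3*b**2 + 4*b + 1 to the basis.

S(h_1,k_4): lcm = a**2. S = -4/9*a*b**3 + 10/9*a*b**2 + 23/9*a*b + 8/9*b**2 - 2*b + 13/3.
  reduce S modulo (h_1, h_2, k_3, k_4):
  remainder 16/9*b**4 - 40/9*b**3 - 32/3*b**2 + 4/3*b + 12 ≠ 0; add k_5 = 16/9*b**4 - 40/9*b**3 - 32/3*b**2 + 4/3*b + 12 to the basis.

The other S-polynomials (S(h_2,k_3), S(h_2,k_4), S(k_3,k_4), S(h_1,k_5), S(h_2,k_5), S(k_3,k_5), S(k_4,k_5)) all reduce to 0 modulo the current basis, so we have a Gröbner basis.
Inter-reduce: drop elements whose leading term is divisible by another's, tail-reduce, and make monic.
Reduced Gröbner basis: {a + 4/9*b**3 - 10/9*b**2 + 4/3*b + 1/3, b**4 - 5/2*b**3 - 6*b**2 + 3/4*b + 27/4}.

The two bases agree; hence the ideals are identical.

Yes, the ideals are equal.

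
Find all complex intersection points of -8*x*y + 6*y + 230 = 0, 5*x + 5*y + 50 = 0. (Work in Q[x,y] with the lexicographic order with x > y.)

Compute a lex Gröbner basis by Buchberger's algorithm.
f_1 = -8*x*y + 6*y + 230, LT = x*y.
f_2 = 5*x + 5*y + 50, LT = x.

S(f_1,f_2): lcm = x*y. S = -y**2 - 43/4*y - 115/4.
  leading term y**2: no divisor's leading term divides it; move -y**2 to the remainder.
  leading term y: no divisor's leading term divides it; move -43/4*y to the remainder.
  leading term 1: no divisor's leading term divides it; move -115/4 to the remainder.
  remainder -y**2 - 43/4*y - 115/4 ≠ 0; add h_3 = -y**2 - 43/4*y - 115/4 to the basis.

S(f_1,h_3): lcm = x*y**2. S = -43/4*x*y - 115/4*x - 3/4*y**2 - 115/4*y.
  leading term x*y: subtract (43/32)·f_1 from -43/4*x*y - 115/4*x - 3/4*y**2 - 115/4*y → -115/4*x - 3/4*y**2 - 589/16*y - 4945/16
  leading term x: subtract (-23/4)·f_2 from -115/4*x - 3/4*y**2 - 589/16*y - 4945/16 → -3/4*y**2 - 129/16*y - 345/16
  leading term y**2: subtract (3/4)·h_3 from -3/4*y**2 - 129/16*y - 345/16 → 0
  remainder 0.

S(f_2,h_3): leading monomials are coprime, so the S-polynomial reduces to 0 (Buchberger's first criterion).
Every S-polynomial of the final basis reduces to 0, so we have a Gröbner basis.
Inter-reduce: drop elements whose leading term is divisible by another's, tail-reduce, and make monic.
Reduced Gröbner basis: {x + y + 10, y**2 + 43/4*y + 115/4}.

Since the basis is lex-ordered, y**2 + 43/4*y + 115/4 is univariate in y. Its roots are {-23/4, -5}. Back-substituting each root into the other basis elements fixes the other coordinates.
  y = -23/4: the earlier basis element becomes x + 17/4 = 0, giving x = -17/4 — point (-17/4, -23/4).
  y = -5: the earlier basis element becomes x + 5 = 0, giving x = -5 — point (-5, -5).
Check: every point annihilates each of the original generators.
A lex Gröbner basis triangularizes the system, enabling back-substitution.

{(-17/4, -23/4), (-5, -5)}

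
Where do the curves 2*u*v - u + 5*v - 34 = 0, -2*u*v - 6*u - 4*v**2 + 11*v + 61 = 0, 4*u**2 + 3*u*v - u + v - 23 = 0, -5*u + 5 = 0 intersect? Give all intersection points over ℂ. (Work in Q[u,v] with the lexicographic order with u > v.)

{(1, 5)}

Compute a lex Gröbner basis by Buchberger's algorithm.
f_1 = 2*u*v - u + 5*v - 34, LT = u*v.
f_2 = -2*u*v - 6*u - 4*v**2 + 11*v + 61, LT = u*v.
f_3 = 4*u**2 + 3*u*v - u + v - 23, LT = u**2.
f_4 = -5*u + 5, LT = u.

S(f_1,f_2): lcm = u*v. S = -7/2*u - 2*v**2 + 8*v + 27/2.
  leading term u: subtract (7/10)·f_4 from -7/2*u - 2*v**2 + 8*v + 27/2 → -2*v**2 + 8*v + 10
  leading term v**2: no divisor's leading term divides it; move -2*v**2 to the remainder.
  leading term v: no divisor's leading term divides it; move 8*v to the remainder.
  leading term 1: no divisor's leading term divides it; move 10 to the remainder.
  remainder -2*v**2 + 8*v + 10 ≠ 0; add h_5 = -2*v**2 + 8*v + 10 to the basis.

S(f_1,f_3): lcm = u**2*v. S = -1/2*u**2 - 3/4*u*v**2 + 11/4*u*v - 17*u - 1/4*v**2 + 23/4*v.
  leading term u**2: subtract (-1/8)·f_3 from -1/2*u**2 - 3/4*u*v**2 + 11/4*u*v - 17*u - 1/4*v**2 + 23/4*v → -3/4*u*v**2 + 25/8*u*v - 137/8*u - 1/4*v**2 + 47/8*v - 23/8
  leading term u*v**2: subtract (-3/8*v)·f_1 from -3/4*u*v**2 + 25/8*u*v - 137/8*u - 1/4*v**2 + 47/8*v - 23/8 → 11/4*u*v - 137/8*u + 13/8*v**2 - 55/8*v - 23/8
  leading term u*v: subtract (11/8)·f_1 from 11/4*u*v - 137/8*u + 13/8*v**2 - 55/8*v - 23/8 → -63/4*u + 13/8*v**2 - 55/4*v + 351/8
  leading term u: subtract (63/20)·f_4 from -63/4*u + 13/8*v**2 - 55/4*v + 351/8 → 13/8*v**2 - 55/4*v + 225/8
  leading term v**2: subtract (-13/16)·h_5 from 13/8*v**2 - 55/4*v + 225/8 → -29/4*v + 145/4
  leading term v: no divisor's leading term divides it; move -29/4*v to the remainder.
  leading term 1: no divisor's leading term divides it; move 145/4 to the remainder.
  remainder -29/4*v + 145/4 ≠ 0; add h_6 = -29/4*v + 145/4 to the basis.

The other S-polynomials (S(f_1,f_4), S(f_2,f_3), S(f_2,f_4), S(f_3,f_4), S(f_1,h_5), S(f_2,h_5), S(f_3,h_5), S(f_4,h_5), S(f_1,h_6), S(f_2,h_6), S(f_3,h_6), S(f_4,h_6), S(h_5,h_6)) all reduce to 0 modulo the current basis, so we have a Gröbner basis.
Inter-reduce: drop elements whose leading term is divisible by another's, tail-reduce, and make monic.
Reduced Gröbner basis: {u - 1, v - 5}.

A lex Gröbner basis eliminates variables successively. Here v - 5 depends only on v, with roots {5}; lifting each root through the earlier basis elements recovers the full solutions.
  v = 5: the earlier basis element becomes u - 1 = 0, giving u = 1 — point (1, 5).
Each listed point satisfies every original equation (direct substitution).
This is the nonlinear analogue of row-reducing a linear system.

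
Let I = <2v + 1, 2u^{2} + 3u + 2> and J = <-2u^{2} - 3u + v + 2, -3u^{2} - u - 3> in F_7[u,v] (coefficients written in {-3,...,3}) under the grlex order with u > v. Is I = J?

Yes, the ideals are equal.

Equality of ideals is decidable: compute both reduced Gröbner bases (unique for the ordering) and check whether they agree.
Buchberger on the first generating set:
f_1 = 2v + 1, LT = v.
f_2 = 2u^{2} + 3u + 2, LT = u^{2}.

The S-polynomials (S(f_1,f_2)) all reduce to 0 modulo the current basis, so we have a Gröbner basis.
Inter-reduce: drop elements whose leading term is divisible by another's, tail-reduce, and make monic.
Reduced Gröbner basis: {u^{2} - 2u + 1, v - 3}.

Buchberger on the second generating set:
h_1 = -2u^{2} - 3u + v + 2, LT = u^{2}.
h_2 = -3u^{2} - u - 3, LT = u^{2}.

S(h_1,h_2): lcm = u^{2}. S = 3v - 2.
  leading term v: no divisor's leading term divides it; move 3v to the remainder.
  leading term 1: no divisor's leading term divides it; move -2 to the remainder.
  remainder 3v - 2 ≠ 0; add k_3 = 3v - 2 to the basis.

The other S-polynomials (S(h_1,k_3), S(h_2,k_3)) all reduce to 0 modulo the current basis, so we have a Gröbner basis.
Inter-reduce: drop elements whose leading term is divisible by another's, tail-reduce, and make monic.
Reduced Gröbner basis: {u^{2} - 2u + 1, v - 3}.

These coincide, so the ideals are equal.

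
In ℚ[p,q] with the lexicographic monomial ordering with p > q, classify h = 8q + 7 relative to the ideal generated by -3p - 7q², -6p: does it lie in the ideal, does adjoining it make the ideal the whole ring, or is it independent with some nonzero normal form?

Adjoining 8q + 7 makes the ideal the whole ring: the system is inconsistent.

First compute the reduced Gröbner basis of I by Buchberger's algorithm.
f_1 = -3p - 7q², LT = p.
f_2 = -6p, LT = p.

S(f_1,f_2): lcm = p. S = 7/3q².
  leading term q²: no divisor's leading term divides it; move 7/3q² to the remainder.
  remainder 7/3q² ≠ 0; add k_3 = 7/3q² to the basis.

The other S-polynomials (S(f_1,k_3), S(f_2,k_3)) all reduce to 0 modulo the current basis, so we have a Gröbner basis.
Inter-reduce: drop elements whose leading term is divisible by another's, tail-reduce, and make monic.
Reduced Gröbner basis: {p, q²}.
Label its elements g_1 = p, g_2 = q².

Reduce h = 8q + 7 modulo G:
  leading term q: no divisor's leading term divides it; move 8q to the remainder.
  leading term 1: no divisor's leading term divides it; move 7 to the remainder.
  normal form = 8q + 7.
The normal form is nonzero, so h ∉ I. Since h minus its normal form lies in I, I + (h) = I + (r) where r = 8q + 7; decide whether this ideal is the whole ring.
Run Buchberger on G together with r (pairs among the g_i already reduce to 0 since G is a Gröbner basis):
g_1 = p, LT = p.
g_2 = q², LT = q².
r = 8q + 7, LT = q.

S(g_2,r): lcm = q². S = -⅞q.
  leading term q: subtract (-7/64)·r from -⅞q → 49/64
  leading term 1: no divisor's leading term divides it; move 49/64 to the remainder.
  remainder 49/64 ≠ 0; add m_4 = 49/64 to the basis.

The other S-polynomials (S(g_1,g_2), S(g_1,r), S(g_1,m_4), S(g_2,m_4), S(r,m_4)) all reduce to 0 modulo the current basis, so we have a Gröbner basis.
Inter-reduce: drop elements whose leading term is divisible by another's, tail-reduce, and make monic.
Reduced Gröbner basis: {1}.
The reduced Gröbner basis of I + (h) is {1}: the ideal is the whole ring, so the enlarged system has no common solution — adjoining h is inconsistent.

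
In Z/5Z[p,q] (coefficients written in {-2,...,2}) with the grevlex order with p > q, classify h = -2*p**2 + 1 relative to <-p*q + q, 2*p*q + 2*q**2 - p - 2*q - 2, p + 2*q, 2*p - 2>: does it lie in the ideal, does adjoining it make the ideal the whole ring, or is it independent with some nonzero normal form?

Adjoining -2*p**2 + 1 makes the ideal the whole ring: the system is inconsistent.

First compute the reduced Gröbner basis of I by Buchberger's algorithm.
f_1 = -p*q + q, LT = p*q.
f_2 = 2*p*q + 2*q**2 - p - 2*q - 2, LT = p*q.
f_3 = p + 2*q, LT = p.
f_4 = 2*p - 2, LT = p.

S(f_1,f_2): lcm = p*q. S = -q**2 - 2*p + 1.
  leading term q**2: no divisor's leading term divides it; move -q**2 to the remainder.
  leading term p: subtract (-2)·f_3 from -2*p + 1 → -q + 1
  leading term q: no divisor's leading term divides it; move -q to the remainder.
  leading term 1: no divisor's leading term divides it; move 1 to the remainder.
  remainder -q**2 - q + 1 ≠ 0; add k_5 = -q**2 - q + 1 to the basis.

S(f_1,f_3): lcm = p*q. S = -2*q**2 - q.
  leading term q**2: subtract (2)·k_5 from -2*q**2 - q → q - 2
  leading term q: no divisor's leading term divides it; move q to the remainder.
  leading term 1: no divisor's leading term divides it; move -2 to the remainder.
  remainder q - 2 ≠ 0; add k_6 = q - 2 to the basis.

S(f_1,f_4): lcm = p*q. S = 0.
  remainder 0.

S(f_2,f_3): lcm = p*q. S = -q**2 + 2*p - q - 1.
  leading term q**2: subtract (1)·k_5 from -q**2 + 2*p - q - 1 → 2*p - 2
  leading term p: subtract (2)·f_3 from 2*p - 2 → q - 2
  leading term q: subtract (1)·k_6 from q - 2 → 0
  remainder 0.

S(f_2,f_4): lcm = p*q. S = q**2 + 2*p - 1.
  leading term q**2: subtract (-1)·k_5 from q**2 + 2*p - 1 → 2*p - q
  leading term p: subtract (2)·f_3 from 2*p - q → 0
  remainder 0.

S(f_3,f_4): lcm = p. S = 2*q + 1.
  leading term q: subtract (2)·k_6 from 2*q + 1 → 0
  remainder 0.

S(f_1,k_5): lcm = p*q**2. S = -p*q - q**2 + p.
  leading term p*q: subtract (1)·f_1 from -p*q - q**2 + p → -q**2 + p - q
  leading term q**2: subtract (1)·k_5 from -q**2 + p - q → p - 1
  leading term p: subtract (1)·f_3 from p - 1 → -2*q - 1
  leading term q: subtract (-2)·k_6 from -2*q - 1 → 0
  remainder 0.

S(f_2,k_5): lcm = p*q**2. S = q**3 + p*q - q**2 + p - q.
  leading term q**3: subtract (-q)·k_5 from q**3 + p*q - q**2 + p - q → p*q - 2*q**2 + p
  leading term p*q: subtract (-1)·f_1 from p*q - 2*q**2 + p → -2*q**2 + p + q
  leading term q**2: subtract (2)·k_5 from -2*q**2 + p + q → p - 2*q - 2
  leading term p: subtract (1)·f_3 from p - 2*q - 2 → q - 2
  leading term q: subtract (1)·k_6 from q - 2 → 0
  remainder 0.

S(f_3,k_5): leading monomials are coprime, so the S-polynomial reduces to 0 (Buchberger's first criterion).
S(f_4,k_5): leading monomials are coprime, so the S-polynomial reduces to 0 (Buchberger's first criterion).
S(f_1,k_6): lcm = p*q. S = 2*p - q.
  leading term p: subtract (2)·f_3 from 2*p - q → 0
  remainder 0.

S(f_2,k_6): lcm = p*q. S = q**2 - p - q - 1.
  leading term q**2: subtract (-1)·k_5 from q**2 - p - q - 1 → -p - 2*q
  leading term p: subtract (-1)·f_3 from -p - 2*q → 0
  remainder 0.

S(f_3,k_6): leading monomials are coprime, so the S-polynomial reduces to 0 (Buchberger's first criterion).
S(f_4,k_6): leading monomials are coprime, so the S-polynomial reduces to 0 (Buchberger's first criterion).
S(k_5,k_6): lcm = q**2. S = -2*q - 1.
  leading term q: subtract (-2)·k_6 from -2*q - 1 → 0
  remainder 0.

Every S-polynomial of the final basis reduces to 0, so we have a Gröbner basis.
Inter-reduce: drop elements whose leading term is divisible by another's, tail-reduce, and make monic.
Reduced Gröbner basis: {p - 1, q - 2}.
Label its elements g_1 = p - 1, g_2 = q - 2.

Reduce h = -2*p**2 + 1 modulo G:
  leading term p**2: subtract (-2*p)·g_1 from -2*p**2 + 1 → -2*p + 1
  leading term p: subtract (-2)·g_1 from -2*p + 1 → -1
  leading term 1: no divisor's leading term divides it; move -1 to the remainder.
  normal form = -1.
The normal form is nonzero, so h ∉ I. Since h minus its normal form lies in I, I + (h) = I + (r) where r = -1; decide whether this ideal is the whole ring.
Here r = -1 is a nonzero constant, hence a unit: 1 ∈ I + (h), the Gröbner basis of I + (h) is {1}, and the enlarged system has no common solution — adjoining h is inconsistent.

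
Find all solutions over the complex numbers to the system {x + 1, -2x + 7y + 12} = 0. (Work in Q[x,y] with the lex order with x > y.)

{(-1, -2)}

Compute a lex Gröbner basis by Buchberger's algorithm.
f_1 = x + 1, LT = x.
f_2 = -2x + 7y + 12, LT = x.

S(f_1,f_2): lcm = x. S = 7/2y + 7.
  reduce S modulo (f_1, f_2):
  remainder 7/2y + 7 ≠ 0; add h_3 = 7/2y + 7 to the basis.

The other S-polynomials (S(f_1,h_3), S(f_2,h_3)) all reduce to 0 modulo the current basis, so we have a Gröbner basis.
Inter-reduce: drop elements whose leading term is divisible by another's, tail-reduce, and make monic.
Reduced Gröbner basis: {x + 1, y + 2}.

From the last basis element, y + 2 = 0, so y takes values in {-2}. Each choice, substituted upward through the basis, yields the corresponding point(s) of the solution set.
  y = -2: the earlier basis element becomes x + 1 = 0, giving x = -1 — point (-1, -2).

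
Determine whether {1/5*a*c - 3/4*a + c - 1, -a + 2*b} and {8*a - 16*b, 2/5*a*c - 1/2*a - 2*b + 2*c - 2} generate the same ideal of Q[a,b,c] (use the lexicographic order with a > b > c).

Two ideals are equal iff their reduced Gröbner bases coincide (the reduced basis is unique for a fixed ordering).
Buchberger on the first generating set:
f_1 = 1/5*a*c - 3/4*a + c - 1, LT = a*c.
f_2 = -a + 2*b, LT = a.

S(f_1,f_2): lcm = a*c. S = -15/4*a + 2*b*c + 5*c - 5.
  leading term a: subtract (15/4)·f_2 from -15/4*a + 2*b*c + 5*c - 5 → 2*b*c - 15/2*b + 5*c - 5
  leading term b*c: no divisor's leading term divides it; move 2*b*c to the remainder.
  leading term b: no divisor's leading term divides it; move -15/2*b to the remainder.
  leading term c: no divisor's leading term divides it; move 5*c to the remainder.
  leading term 1: no divisor's leading term divides it; move -5 to the remainder.
  remainder 2*b*c - 15/2*b + 5*c - 5 ≠ 0; add g_3 = 2*b*c - 15/2*b + 5*c - 5 to the basis.

The other S-polynomials (S(f_1,g_3), S(f_2,g_3)) all reduce to 0 modulo the current basis, so we have a Gröbner basis.
Inter-reduce: drop elements whose leading term is divisible by another's, tail-reduce, and make monic.
Reduced Gröbner basis: {a - 2*b, b*c - 15/4*b + 5/2*c - 5/2}.

Buchberger on the second generating set:
h_1 = 8*a - 16*b, LT = a.
h_2 = 2/5*a*c - 1/2*a - 2*b + 2*c - 2, LT = a*c.

S(h_1,h_2): lcm = a*c. S = 5/4*a - 2*b*c + 5*b - 5*c + 5.
  leading term a: subtract (5/32)·h_1 from 5/4*a - 2*b*c + 5*b - 5*c + 5 → -2*b*c + 15/2*b - 5*c + 5
  leading term b*c: no divisor's leading term divides it; move -2*b*c to the remainder.
  leading term b: no divisor's leading term divides it; move 15/2*b to the remainder.
  leading term c: no divisor's leading term divides it; move -5*c to the remainder.
  leading term 1: no divisor's leading term divides it; move 5 to the remainder.
  remainder -2*b*c + 15/2*b - 5*c + 5 ≠ 0; add k_3 = -2*b*c + 15/2*b - 5*c + 5 to the basis.

The other S-polynomials (S(h_1,k_3), S(h_2,k_3)) all reduce to 0 modulo the current basis, so we have a Gröbner basis.
Inter-reduce: drop elements whose leading term is divisible by another's, tail-reduce, and make monic.
Reduced Gröbner basis: {a - 2*b, b*c - 15/4*b + 5/2*c - 5/2}.

Same reduced basis, so the two generating sets span the same ideal.

Yes, the ideals are equal.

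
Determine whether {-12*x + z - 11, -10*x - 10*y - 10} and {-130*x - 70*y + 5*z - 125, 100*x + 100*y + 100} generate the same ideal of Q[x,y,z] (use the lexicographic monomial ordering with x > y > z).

Yes, the ideals are equal.

Since reduced Gröbner bases are canonical representatives of ideals under a given ordering, it suffices to compute and compare them.
Buchberger on the first generating set:
f_1 = -12*x + z - 11, LT = x.
f_2 = -10*x - 10*y - 10, LT = x.

S(f_1,f_2): lcm = x. S = -y - 1/12*z - 1/12.
  leading term y: no divisor's leading term divides it; move -y to the remainder.
  leading term z: no divisor's leading term divides it; move -1/12*z to the remainder.
  leading term 1: no divisor's leading term divides it; move -1/12 to the remainder.
  remainder -y - 1/12*z - 1/12 ≠ 0; add g_3 = -y - 1/12*z - 1/12 to the basis.

The other S-polynomials (S(f_1,g_3), S(f_2,g_3)) all reduce to 0 modulo the current basis, so we have a Gröbner basis.
Inter-reduce: drop elements whose leading term is divisible by another's, tail-reduce, and make monic.
Reduced Gröbner basis: {x - 1/12*z + 11/12, y + 1/12*z + 1/12}.

Buchberger on the second generating set:
h_1 = -130*x - 70*y + 5*z - 125, LT = x.
h_2 = 100*x + 100*y + 100, LT = x.

S(h_1,h_2): lcm = x. S = -6/13*y - 1/26*z - 1/26.
  leading term y: no divisor's leading term divides it; move -6/13*y to the remainder.
  leading term z: no divisor's leading term divides it; move -1/26*z to the remainder.
  leading term 1: no divisor's leading term divides it; move -1/26 to the remainder.
  remainder -6/13*y - 1/26*z - 1/26 ≠ 0; add k_3 = -6/13*y - 1/26*z - 1/26 to the basis.

The other S-polynomials (S(h_1,k_3), S(h_2,k_3)) all reduce to 0 modulo the current basis, so we have a Gröbner basis.
Inter-reduce: drop elements whose leading term is divisible by another's, tail-reduce, and make monic.
Reduced Gröbner basis: {x - 1/12*z + 11/12, y + 1/12*z + 1/12}.

Same reduced basis, so the two generating sets span the same ideal.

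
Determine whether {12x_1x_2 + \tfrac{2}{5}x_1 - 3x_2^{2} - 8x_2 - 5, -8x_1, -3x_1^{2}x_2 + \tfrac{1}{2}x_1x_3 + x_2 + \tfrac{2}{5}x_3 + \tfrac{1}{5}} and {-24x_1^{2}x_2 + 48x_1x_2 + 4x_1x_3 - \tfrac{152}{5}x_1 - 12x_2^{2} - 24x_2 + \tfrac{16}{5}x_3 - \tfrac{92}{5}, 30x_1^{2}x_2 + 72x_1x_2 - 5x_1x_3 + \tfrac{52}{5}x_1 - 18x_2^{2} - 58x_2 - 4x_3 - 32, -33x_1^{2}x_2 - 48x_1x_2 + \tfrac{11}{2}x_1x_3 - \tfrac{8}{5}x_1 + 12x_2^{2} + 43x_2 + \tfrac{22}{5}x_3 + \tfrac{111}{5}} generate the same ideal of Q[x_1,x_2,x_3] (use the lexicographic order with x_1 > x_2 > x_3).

Yes, the ideals are equal.

Two ideals are equal iff their reduced Gröbner bases coincide (the reduced basis is unique for a fixed ordering).
Buchberger on the first generating set:
f_1 = 12x_1x_2 + \tfrac{2}{5}x_1 - 3x_2^{2} - 8x_2 - 5, LT = x_1x_2.
f_2 = -8x_1, LT = x_1.
f_3 = -3x_1^{2}x_2 + \tfrac{1}{2}x_1x_3 + x_2 + \tfrac{2}{5}x_3 + \tfrac{1}{5}, LT = x_1^{2}x_2.

S(f_1,f_2): lcm = x_1x_2. S = \tfrac{1}{30}x_1 - \tfrac{1}{4}x_2^{2} - \tfrac{2}{3}x_2 - \tfrac{5}{12}.
  reduce S modulo (f_1, f_2, f_3):
  remainder -\tfrac{1}{4}x_2^{2} - \tfrac{2}{3}x_2 - \tfrac{5}{12} ≠ 0; add g_4 = -\tfrac{1}{4}x_2^{2} - \tfrac{2}{3}x_2 - \tfrac{5}{12} to the basis.

S(f_1,f_3): lcm = x_1^{2}x_2. S = \tfrac{1}{30}x_1^{2} - \tfrac{1}{4}x_1x_2^{2} - \tfrac{2}{3}x_1x_2 + \tfrac{1}{6}x_1x_3 - \tfrac{5}{12}x_1 + \tfrac{1}{3}x_2 + \tfrac{2}{15}x_3 + \tfrac{1}{15}.
  reduce S modulo (f_1, f_2, f_3, g_4):
  remainder \tfrac{1}{3}x_2 + \tfrac{2}{15}x_3 + \tfrac{1}{15} ≠ 0; add g_5 = \tfrac{1}{3}x_2 + \tfrac{2}{15}x_3 + \tfrac{1}{15} to the basis.

S(f_3,g_4): lcm = x_1^{2}x_2^{2}. S = -\tfrac{8}{3}x_1^{2}x_2 - \tfrac{5}{3}x_1^{2} - \tfrac{1}{6}x_1x_2x_3 - \tfrac{1}{3}x_2^{2} - \tfrac{2}{15}x_2x_3 - \tfrac{1}{15}x_2.
  reduce S modulo (f_1, f_2, f_3, g_4, g_5):
  remainder \tfrac{4}{75}x_3^{2} - \tfrac{68}{225}x_3 + \tfrac{88}{225} ≠ 0; add g_6 = \tfrac{4}{75}x_3^{2} - \tfrac{68}{225}x_3 + \tfrac{88}{225} to the basis.

The other S-polynomials (S(f_2,f_3), S(f_1,g_4), S(f_2,g_4), S(f_1,g_5), S(f_2,g_5), S(f_3,g_5), S(g_4,g_5), S(f_1,g_6), S(f_2,g_6), S(f_3,g_6), S(g_4,g_6), S(g_5,g_6)) all reduce to 0 modulo the current basis, so we have a Gröbner basis.
Inter-reduce: drop elements whose leading term is divisible by another's, tail-reduce, and make monic.
Reduced Gröbner basis: {x_1, x_2 + \tfrac{2}{5}x_3 + \tfrac{1}{5}, x_3^{2} - \tfrac{17}{3}x_3 + \tfrac{22}{3}}.

Buchberger on the second generating set:
h_1 = -24x_1^{2}x_2 + 48x_1x_2 + 4x_1x_3 - \tfrac{152}{5}x_1 - 12x_2^{2} - 24x_2 + \tfrac{16}{5}x_3 - \tfrac{92}{5}, LT = x_1^{2}x_2.
h_2 = 30x_1^{2}x_2 + 72x_1x_2 - 5x_1x_3 + \tfrac{52}{5}x_1 - 18x_2^{2} - 58x_2 - 4x_3 - 32, LT = x_1^{2}x_2.
h_3 = -33x_1^{2}x_2 - 48x_1x_2 + \tfrac{11}{2}x_1x_3 - \tfrac{8}{5}x_1 + 12x_2^{2} + 43x_2 + \tfrac{22}{5}x_3 + \tfrac{111}{5}, LT = x_1^{2}x_2.

S(h_1,h_2): lcm = x_1^{2}x_2. S = -\tfrac{22}{5}x_1x_2 + \tfrac{23}{25}x_1 + \tfrac{11}{10}x_2^{2} + \tfrac{44}{15}x_2 + \tfrac{11}{6}.
  reduce S modulo (h_1, h_2, h_3):
  remainder -\tfrac{22}{5}x_1x_2 + \tfrac{23}{25}x_1 + \tfrac{11}{10}x_2^{2} + \tfrac{44}{15}x_2 + \tfrac{11}{6} ≠ 0; add k_4 = -\tfrac{22}{5}x_1x_2 + \tfrac{23}{25}x_1 + \tfrac{11}{10}x_2^{2} + \tfrac{44}{15}x_2 + \tfrac{11}{6} to the basis.

S(h_1,h_3): lcm = x_1^{2}x_2. S = -\tfrac{38}{11}x_1x_2 + \tfrac{67}{55}x_1 + \tfrac{19}{22}x_2^{2} + \tfrac{76}{33}x_2 + \tfrac{95}{66}.
  reduce S modulo (h_1, h_2, h_3, k_4):
  remainder \tfrac{60}{121}x_1 ≠ 0; add k_5 = \tfrac{60}{121}x_1 to the basis.

S(h_1,k_4): lcm = x_1^{2}x_2. S = \tfrac{23}{110}x_1^{2} + \tfrac{1}{4}x_1x_2^{2} - \tfrac{4}{3}x_1x_2 - \tfrac{1}{6}x_1x_3 + \tfrac{101}{60}x_1 + \tfrac{1}{2}x_2^{2} + x_2 - \tfrac{2}{15}x_3 + \tfrac{23}{30}.
  reduce S modulo (h_1, h_2, h_3, k_4, k_5):
  remainder \tfrac{1}{16}x_2^{3} + \tfrac{1829}{5280}x_2^{2} + \tfrac{1981}{7920}x_2 - \tfrac{2}{15}x_3 + \tfrac{3689}{15840} ≠ 0; add k_6 = \tfrac{1}{16}x_2^{3} + \tfrac{1829}{5280}x_2^{2} + \tfrac{1981}{7920}x_2 - \tfrac{2}{15}x_3 + \tfrac{3689}{15840} to the basis.

S(h_1,k_5): lcm = x_1^{2}x_2. S = -2x_1x_2 - \tfrac{1}{6}x_1x_3 + \tfrac{19}{15}x_1 + \tfrac{1}{2}x_2^{2} + x_2 - \tfrac{2}{15}x_3 + \tfrac{23}{30}.
  reduce S modulo (h_1, h_2, h_3, k_4, k_5, k_6):
  remainder -\tfrac{1}{3}x_2 - \tfrac{2}{15}x_3 - \tfrac{1}{15} ≠ 0; add k_7 = -\tfrac{1}{3}x_2 - \tfrac{2}{15}x_3 - \tfrac{1}{15} to the basis.

S(k_4,k_5): lcm = x_1x_2. S = -\tfrac{23}{110}x_1 - \tfrac{1}{4}x_2^{2} - \tfrac{2}{3}x_2 - \tfrac{5}{12}.
  reduce S modulo (h_1, h_2, h_3, k_4, k_5, k_6, k_7):
  remainder -\tfrac{1}{25}x_3^{2} + \tfrac{17}{75}x_3 - \tfrac{22}{75} ≠ 0; add k_8 = -\tfrac{1}{25}x_3^{2} + \tfrac{17}{75}x_3 - \tfrac{22}{75} to the basis.

The other S-polynomials (S(h_2,h_3), S(h_2,k_4), S(h_3,k_4), S(h_2,k_5), S(h_3,k_5), S(h_1,k_6), S(h_2,k_6), S(h_3,k_6), S(k_4,k_6), S(k_5,k_6), S(h_1,k_7), S(h_2,k_7), S(h_3,k_7), S(k_4,k_7), S(k_5,k_7), S(k_6,k_7), S(h_1,k_8), S(h_2,k_8), S(h_3,k_8), S(k_4,k_8), S(k_5,k_8), S(k_6,k_8), S(k_7,k_8)) all reduce to 0 modulo the current basis, so we have a Gröbner basis.
Inter-reduce: drop elements whose leading term is divisible by another's, tail-reduce, and make monic.
Reduced Gröbner basis: {x_1, x_2 + \tfrac{2}{5}x_3 + \tfrac{1}{5}, x_3^{2} - \tfrac{17}{3}x_3 + \tfrac{22}{3}}.

Same reduced basis, so the two generating sets span the same ideal.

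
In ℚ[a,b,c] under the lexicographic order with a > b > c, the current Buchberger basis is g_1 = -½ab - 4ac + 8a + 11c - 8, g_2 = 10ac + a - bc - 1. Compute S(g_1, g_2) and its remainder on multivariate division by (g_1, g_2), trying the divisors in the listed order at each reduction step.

S(g_1, g_2) = -1/10ab + 8ac² - 16ac + 1/10b²c + 1/10b - 22c² + 16c; remainder on division = 1/10b²c + ⅘bc² - 8/5bc + 1/10b - 22c² + 73/5c.

lcm(LM(g_1), LM(g_2)) = abc.
S = (lcm/LT(g_1))·g_1 − (lcm/LT(g_2))·g_2 = -1/10ab + 8ac² - 16ac + 1/10b²c + 1/10b - 22c² + 16c.
Reduce S modulo (g_1, g_2) in that order:
  leading term ab: subtract (⅕)·g_1 from -1/10ab + 8ac² - 16ac + 1/10b²c + 1/10b - 22c² + 16c → 8ac² - 76/5ac - 8/5a + 1/10b²c + 1/10b - 22c² + 69/5c + 8/5
  leading term ac²: subtract (⅘c)·g_2 from 8ac² - 76/5ac - 8/5a + 1/10b²c + 1/10b - 22c² + 69/5c + 8/5 → -16ac - 8/5a + 1/10b²c + ⅘bc² + 1/10b - 22c² + 73/5c + 8/5
  leading term ac: subtract (-8/5)·g_2 from -16ac - 8/5a + 1/10b²c + ⅘bc² + 1/10b - 22c² + 73/5c + 8/5 → 1/10b²c + ⅘bc² - 8/5bc + 1/10b - 22c² + 73/5c
  leading term b²c: no divisor's leading term divides it; move 1/10b²c to the remainder.
  leading term bc²: no divisor's leading term divides it; move ⅘bc² to the remainder.
  leading term bc: no divisor's leading term divides it; move -8/5bc to the remainder.
  leading term b: no divisor's leading term divides it; move 1/10b to the remainder.
  leading term c²: no divisor's leading term divides it; move -22c² to the remainder.
  leading term c: no divisor's leading term divides it; move 73/5c to the remainder.
The remainder 1/10b²c + ⅘bc² - 8/5bc + 1/10b - 22c² + 73/5c is nonzero, so it would be added as the next basis element.
This is the inner loop of Buchberger's algorithm — each nonzero remainder becomes a new basis element.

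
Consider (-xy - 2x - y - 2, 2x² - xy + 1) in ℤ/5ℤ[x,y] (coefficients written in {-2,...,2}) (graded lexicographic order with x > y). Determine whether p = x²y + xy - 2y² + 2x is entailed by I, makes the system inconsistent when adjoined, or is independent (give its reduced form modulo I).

x²y + xy - 2y² + 2x is independent of I; its normal form modulo I is 2x + y.

First compute the reduced Gröbner basis of I by Buchberger's algorithm.
f_1 = -xy - 2x - y - 2, LT = xy.
f_2 = 2x² - xy + 1, LT = x².

S(f_1,f_2): lcm = x²y. S = -2xy² + 2x² + xy + 2x + 2y.
  reduce S modulo (f_1, f_2):
  remainder 2y² + 2 ≠ 0; add h_3 = 2y² + 2 to the basis.

The other S-polynomials (S(f_1,h_3), S(f_2,h_3)) all reduce to 0 modulo the current basis, so we have a Gröbner basis.
Inter-reduce: drop elements whose leading term is divisible by another's, tail-reduce, and make monic.
Reduced Gröbner basis: {x² + x - 2y - 1, xy + 2x + y + 2, y² + 1}.
Label its elements g_1 = x² + x - 2y - 1, g_2 = xy + 2x + y + 2, g_3 = y² + 1.

Reduce p = x²y + xy - 2y² + 2x modulo G:
  leading term x²y: subtract (y)·g_1 from x²y + xy - 2y² + 2x → 2x + y
  leading term x: no divisor's leading term divides it; move 2x to the remainder.
  leading term y: no divisor's leading term divides it; move y to the remainder.
  normal form = 2x + y.
The normal form is nonzero, so p ∉ I. Since p minus its normal form lies in I, I + (p) = I + (r) where r = 2x + y; decide whether this ideal is the whole ring.
Run Buchberger on G together with r (pairs among the g_i already reduce to 0 since G is a Gröbner basis):
g_1 = x² + x - 2y - 1, LT = x².
g_2 = xy + 2x + y + 2, LT = xy.
g_3 = y² + 1, LT = y².
r = 2x + y, LT = x.

The S-polynomials (S(g_1,g_2), S(g_1,g_3), S(g_1,r), S(g_2,g_3), S(g_2,r), S(g_3,r)) all reduce to 0 modulo the current basis, so we have a Gröbner basis.
Inter-reduce: drop elements whose leading term is divisible by another's, tail-reduce, and make monic.
Reduced Gröbner basis: {y² + 1, x - 2y}.
The reduced Gröbner basis of I + (p) is {y² + 1, x - 2y} ≠ {1}, a proper ideal, so the enlarged system stays consistent: p is independent of I, with normal form 2x + y.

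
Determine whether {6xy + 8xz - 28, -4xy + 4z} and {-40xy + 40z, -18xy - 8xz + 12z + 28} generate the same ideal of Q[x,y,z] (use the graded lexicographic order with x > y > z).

Yes, the ideals are equal.

For a fixed monomial order, each ideal has a unique reduced Gröbner basis; comparing bases decides equality.
Buchberger on the first generating set:
f_1 = 6xy + 8xz - 28, LT = xy.
f_2 = -4xy + 4z, LT = xy.

S(f_1,f_2): lcm = xy. S = 4/3xz + z - 14/3.
  leading term xz: no divisor's leading term divides it; move 4/3xz to the remainder.
  leading term z: no divisor's leading term divides it; move z to the remainder.
  leading term 1: no divisor's leading term divides it; move -14/3 to the remainder.
  remainder 4/3xz + z - 14/3 ≠ 0; add g_3 = 4/3xz + z - 14/3 to the basis.

S(f_1,g_3): lcm = xyz. S = 4/3xz^2 - 3/4yz + 7/2y - 14/3z.
  leading term xz^2: subtract (z)·g_3 from 4/3xz^2 - 3/4yz + 7/2y - 14/3z → -3/4yz - z^2 + 7/2y
  leading term yz: no divisor's leading term divides it; move -3/4yz to the remainder.
  leading term z^2: no divisor's leading term divides it; move -z^2 to the remainder.
  leading term y: no divisor's leading term divides it; move 7/2y to the remainder.
  remainder -3/4yz - z^2 + 7/2y ≠ 0; add g_4 = -3/4yz - z^2 + 7/2y to the basis.

The other S-polynomials (S(f_2,g_3), S(f_1,g_4), S(f_2,g_4), S(g_3,g_4)) all reduce to 0 modulo the current basis, so we have a Gröbner basis.
Inter-reduce: drop elements whose leading term is divisible by another's, tail-reduce, and make monic.
Reduced Gröbner basis: {xy - z, xz + 3/4z - 7/2, yz + 4/3z^2 - 14/3y}.

Buchberger on the second generating set:
h_1 = -40xy + 40z, LT = xy.
h_2 = -18xy - 8xz + 12z + 28, LT = xy.

S(h_1,h_2): lcm = xy. S = -4/9xz - 1/3z + 14/9.
  leading term xz: no divisor's leading term divides it; move -4/9xz to the remainder.
  leading term z: no divisor's leading term divides it; move -1/3z to the remainder.
  leading term 1: no divisor's leading term divides it; move 14/9 to the remainder.
  remainder -4/9xz - 1/3z + 14/9 ≠ 0; add k_3 = -4/9xz - 1/3z + 14/9 to the basis.

S(h_1,k_3): lcm = xyz. S = -3/4yz - z^2 + 7/2y.
  leading term yz: no divisor's leading term divides it; move -3/4yz to the remainder.
  leading term z^2: no divisor's leading term divides it; move -z^2 to the remainder.
  leading term y: no divisor's leading term divides it; move 7/2y to the remainder.
  remainder -3/4yz - z^2 + 7/2y ≠ 0; add k_4 = -3/4yz - z^2 + 7/2y to the basis.

The other S-polynomials (S(h_2,k_3), S(h_1,k_4), S(h_2,k_4), S(k_3,k_4)) all reduce to 0 modulo the current basis, so we have a Gröbner basis.
Inter-reduce: drop elements whose leading term is divisible by another's, tail-reduce, and make monic.
Reduced Gröbner basis: {xy - z, xz + 3/4z - 7/2, yz + 4/3z^2 - 14/3y}.

These coincide, so the ideals are equal.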